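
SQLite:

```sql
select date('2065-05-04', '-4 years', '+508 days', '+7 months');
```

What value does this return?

2063-04-24

Adding -4 years to 2065-05-04 gives 2061-05-04.
Applying '+508 days' to 2061-05-04: counting 508 days forward gives 2062-09-24.
Adding +7 months to 2062-09-24 gives 2063-04-24.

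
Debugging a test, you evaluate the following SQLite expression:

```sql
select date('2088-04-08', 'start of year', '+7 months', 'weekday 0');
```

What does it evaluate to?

2088-08-01

`start of year` rewinds 2088-04-08 to 2088-01-01.
Adding +7 months to 2088-01-01 gives 2088-08-01.
`weekday 0` advances to the next Sunday; 2088-08-01 is already a Sunday, so it stays at 2088-08-01.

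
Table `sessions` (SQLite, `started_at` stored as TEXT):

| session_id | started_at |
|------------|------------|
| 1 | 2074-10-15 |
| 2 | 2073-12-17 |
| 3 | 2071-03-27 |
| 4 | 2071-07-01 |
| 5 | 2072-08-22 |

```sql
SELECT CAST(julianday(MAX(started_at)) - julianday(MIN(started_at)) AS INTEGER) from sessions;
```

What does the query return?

1298

MIN = 2071-03-27, MAX = 2074-10-15.
4 days remain in March 2071 after the 27th (31 − 27).
Full months from April 2071 through September 2074 contribute their day counts.
Then 15 days into October 2074.
Total: 4 + 30 + 31 + 30 + 31 + 31 + 30 + 31 + 30 + 31 + 31 + 29 + 31 + 30 + 31 + 30 + 31 + 31 + 30 + 31 + 30 + 31 + 31 + 28 + 31 + 30 + 31 + 30 + 31 + 31 + 30 + 31 + 30 + 31 + 31 + 28 + 31 + 30 + 31 + 30 + 31 + 31 + 30 + 15 = 1298.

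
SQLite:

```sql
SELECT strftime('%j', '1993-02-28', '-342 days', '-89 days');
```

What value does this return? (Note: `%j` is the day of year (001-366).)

First apply '-342 days', '-89 days': 1993-02-28 → 1991-12-25.
Day-of-year for 1991-12-25: days since 1991-01-01 inclusive = 359, zero-padded to 359.

359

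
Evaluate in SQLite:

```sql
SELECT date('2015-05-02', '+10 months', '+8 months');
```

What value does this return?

2016-11-02

Adding +10 months to 2015-05-02 gives 2016-03-02.
Adding +8 months to 2016-03-02 gives 2016-11-02.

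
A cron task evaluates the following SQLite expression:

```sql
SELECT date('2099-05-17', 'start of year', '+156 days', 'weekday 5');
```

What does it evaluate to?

`start of year` rewinds 2099-05-17 to 2099-01-01.
Applying '+156 days' to 2099-01-01: counting 156 days forward gives 2099-06-06.
`weekday 5` advances to the next Friday; 2099-06-06 is a Saturday, so it moves forward to 2099-06-12.

2099-06-12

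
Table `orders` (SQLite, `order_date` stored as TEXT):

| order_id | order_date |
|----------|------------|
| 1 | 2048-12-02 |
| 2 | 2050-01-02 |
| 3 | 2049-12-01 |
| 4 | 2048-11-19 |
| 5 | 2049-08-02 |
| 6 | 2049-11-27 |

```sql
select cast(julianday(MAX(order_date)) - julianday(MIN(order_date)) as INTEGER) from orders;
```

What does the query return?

MIN = 2048-11-19, MAX = 2050-01-02.
11 days remain in November 2048 after the 19th (30 − 19).
Full months from December 2048 through December 2049 contribute their day counts.
Then 2 days into January 2050.
Total: 11 + 31 + 31 + 28 + 31 + 30 + 31 + 30 + 31 + 31 + 30 + 31 + 30 + 31 + 2 = 409.

409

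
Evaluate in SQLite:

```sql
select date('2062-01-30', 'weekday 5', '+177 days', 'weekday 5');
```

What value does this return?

`weekday 5` advances to the next Friday; 2062-01-30 is a Monday, so it moves forward to 2062-02-03.
Applying '+177 days' to 2062-02-03: counting 177 days forward gives 2062-07-30.
`weekday 5` advances to the next Friday; 2062-07-30 is a Sunday, so it moves forward to 2062-08-04.

2062-08-04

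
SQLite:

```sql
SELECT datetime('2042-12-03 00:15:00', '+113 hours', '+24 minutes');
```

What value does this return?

+113 hours from 2042-12-03 00:15:00 is 2042-12-07 17:15:00 (crosses midnight).
+24 minutes from 2042-12-07 17:15:00 is 2042-12-07 17:39:00.

2042-12-07 17:39:00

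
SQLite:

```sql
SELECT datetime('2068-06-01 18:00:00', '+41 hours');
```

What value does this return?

2068-06-03 11:00:00

+41 hours from 2068-06-01 18:00:00 is 2068-06-03 11:00:00 (crosses midnight).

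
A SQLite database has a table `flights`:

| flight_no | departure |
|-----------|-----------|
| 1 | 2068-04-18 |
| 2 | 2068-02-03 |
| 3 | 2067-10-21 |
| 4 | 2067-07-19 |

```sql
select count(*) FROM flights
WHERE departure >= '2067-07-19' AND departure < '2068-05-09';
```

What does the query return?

Rows in [2067-07-19, 2068-05-09): 2068-04-18, 2068-02-03, 2067-10-21, 2067-07-19 → 4 rows.

4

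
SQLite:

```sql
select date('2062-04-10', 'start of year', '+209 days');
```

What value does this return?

2062-07-29

`start of year` rewinds 2062-04-10 to 2062-01-01.
Applying '+209 days' to 2062-01-01: counting 209 days forward gives 2062-07-29.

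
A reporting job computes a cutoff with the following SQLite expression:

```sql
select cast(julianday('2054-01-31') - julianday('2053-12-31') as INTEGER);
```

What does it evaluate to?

0 days remain in December 2053 after the 31st (31 − 31).
Then 31 days into January 2054.
Total: 0 + 31 = 31.

31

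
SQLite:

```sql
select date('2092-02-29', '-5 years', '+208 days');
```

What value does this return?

2087-09-25

Adding -5 years to 2092-02-29 targets 2087-02-29, but 2087 is not a leap year, so SQLite normalizes to 2087-03-01.
Applying '+208 days' to 2087-03-01: counting 208 days forward gives 2087-09-25.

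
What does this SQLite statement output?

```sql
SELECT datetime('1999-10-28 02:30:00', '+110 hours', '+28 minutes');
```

1999-11-01 16:58:00

+110 hours from 1999-10-28 02:30:00 is 1999-11-01 16:30:00 (crosses midnight).
+28 minutes from 1999-11-01 16:30:00 is 1999-11-01 16:58:00.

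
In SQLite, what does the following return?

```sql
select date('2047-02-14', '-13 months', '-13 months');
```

Adding -13 months to 2047-02-14 gives 2046-01-14.
Adding -13 months to 2046-01-14 gives 2044-12-14.

2044-12-14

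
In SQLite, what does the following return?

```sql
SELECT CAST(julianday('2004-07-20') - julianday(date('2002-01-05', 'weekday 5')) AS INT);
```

921

`weekday 5` advances to the next Friday; 2002-01-05 is a Saturday, so it moves forward to 2002-01-11.
20 days remain in January 2002 after the 11th (31 − 11).
Full months from February 2002 through June 2004 contribute their day counts.
Then 20 days into July 2004.
Total: 20 + 28 + 31 + 30 + 31 + 30 + 31 + 31 + 30 + 31 + 30 + 31 + 31 + 28 + 31 + 30 + 31 + 30 + 31 + 31 + 30 + 31 + 30 + 31 + 31 + 29 + 31 + 30 + 31 + 30 + 20 = 921.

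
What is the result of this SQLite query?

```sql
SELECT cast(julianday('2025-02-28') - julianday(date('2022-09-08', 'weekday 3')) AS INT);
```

`weekday 3` advances to the next Wednesday; 2022-09-08 is a Thursday, so it moves forward to 2022-09-14.
16 days remain in September 2022 after the 14th (30 − 14).
Full months from October 2022 through January 2025 contribute their day counts.
Then 28 days into February 2025.
Total: 16 + 31 + 30 + 31 + 31 + 28 + 31 + 30 + 31 + 30 + 31 + 31 + 30 + 31 + 30 + 31 + 31 + 29 + 31 + 30 + 31 + 30 + 31 + 31 + 30 + 31 + 30 + 31 + 31 + 28 = 898.

898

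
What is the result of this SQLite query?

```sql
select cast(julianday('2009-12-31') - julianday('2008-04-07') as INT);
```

23 days remain in April 2008 after the 7th (30 − 7).
Full months from May 2008 through November 2009 contribute their day counts.
Then 31 days into December 2009.
Total: 23 + 31 + 30 + 31 + 31 + 30 + 31 + 30 + 31 + 31 + 28 + 31 + 30 + 31 + 30 + 31 + 31 + 30 + 31 + 30 + 31 = 633.

633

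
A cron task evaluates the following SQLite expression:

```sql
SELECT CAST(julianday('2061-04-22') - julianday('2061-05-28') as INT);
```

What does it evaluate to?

-36

8 days remain in April 2061 after the 22nd (30 − 22).
Then 28 days into May 2061.
Total: 8 + 28 = 36.
The subtraction is earlier − later, so the result is −36 → -36.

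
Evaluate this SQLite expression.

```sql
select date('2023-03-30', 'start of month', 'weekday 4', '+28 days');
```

`start of month` rewinds 2023-03-30 to 2023-03-01.
`weekday 4` advances to the next Thursday; 2023-03-01 is a Wednesday, so it moves forward to 2023-03-02.
Advancing 28 more days within March lands on 2023-03-30.

2023-03-30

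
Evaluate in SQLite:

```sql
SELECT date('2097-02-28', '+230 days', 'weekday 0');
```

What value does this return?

2097-10-20

Applying '+230 days' to 2097-02-28: counting 230 days forward gives 2097-10-16.
`weekday 0` advances to the next Sunday; 2097-10-16 is a Wednesday, so it moves forward to 2097-10-20.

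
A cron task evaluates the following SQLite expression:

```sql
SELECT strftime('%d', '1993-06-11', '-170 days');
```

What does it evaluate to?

23

First apply '-170 days': 1993-06-11 → 1992-12-23.
`%d` extracts the 2-digit day of month: 23.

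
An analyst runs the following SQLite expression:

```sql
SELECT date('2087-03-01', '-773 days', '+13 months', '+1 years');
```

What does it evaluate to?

Applying '-773 days' to 2087-03-01: counting 773 days back gives 2085-01-17.
Adding +13 months to 2085-01-17 gives 2086-02-17.
Adding +1 year to 2086-02-17 gives 2087-02-17.

2087-02-17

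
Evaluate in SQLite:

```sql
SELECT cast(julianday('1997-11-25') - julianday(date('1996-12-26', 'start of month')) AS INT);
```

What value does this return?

359

`start of month` rewinds 1996-12-26 to 1996-12-01.
30 days remain in December 1996 after the 1st (31 − 1).
Full months from January 1997 through October 1997 contribute their day counts.
Then 25 days into November 1997.
Total: 30 + 31 + 28 + 31 + 30 + 31 + 30 + 31 + 31 + 30 + 31 + 25 = 359.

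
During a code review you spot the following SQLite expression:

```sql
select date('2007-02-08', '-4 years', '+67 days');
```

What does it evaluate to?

2003-04-16

Adding -4 years to 2007-02-08 gives 2003-02-08.
Applying '+67 days' to 2003-02-08: counting 67 days forward gives 2003-04-16.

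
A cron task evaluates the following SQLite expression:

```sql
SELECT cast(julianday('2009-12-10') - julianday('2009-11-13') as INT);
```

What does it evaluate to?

27

17 days remain in November 2009 after the 13th (30 − 13).
Then 10 days into December 2009.
Total: 17 + 10 = 27.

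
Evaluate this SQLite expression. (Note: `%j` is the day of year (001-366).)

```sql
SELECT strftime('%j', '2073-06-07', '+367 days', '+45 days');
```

205

First apply '+367 days', '+45 days': 2073-06-07 → 2074-07-24.
Day-of-year for 2074-07-24: days since 2074-01-01 inclusive = 205, zero-padded to 205.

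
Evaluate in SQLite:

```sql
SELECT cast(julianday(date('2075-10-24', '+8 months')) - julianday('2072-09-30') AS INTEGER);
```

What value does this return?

1363

Adding +8 months to 2075-10-24 gives 2076-06-24.
0 days remain in September 2072 after the 30th (30 − 30).
Full months from October 2072 through May 2076 contribute their day counts.
Then 24 days into June 2076.
Total: 0 + 31 + 30 + 31 + 31 + 28 + 31 + 30 + 31 + 30 + 31 + 31 + 30 + 31 + 30 + 31 + 31 + 28 + 31 + 30 + 31 + 30 + 31 + 31 + 30 + 31 + 30 + 31 + 31 + 28 + 31 + 30 + 31 + 30 + 31 + 31 + 30 + 31 + 30 + 31 + 31 + 29 + 31 + 30 + 31 + 24 = 1363.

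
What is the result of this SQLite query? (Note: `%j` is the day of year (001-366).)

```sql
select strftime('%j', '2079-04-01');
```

Day-of-year for 2079-04-01: days since 2079-01-01 inclusive = 91, zero-padded to 091.

091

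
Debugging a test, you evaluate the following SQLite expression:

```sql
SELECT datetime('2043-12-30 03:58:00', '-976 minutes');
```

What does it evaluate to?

976 minutes = 16h 16m; -976 minutes from 2043-12-30 03:58:00 is 2043-12-29 11:42:00 (crosses midnight).

2043-12-29 11:42:00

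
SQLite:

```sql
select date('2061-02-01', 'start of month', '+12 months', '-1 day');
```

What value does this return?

`start of month` rewinds 2061-02-01 to 2061-02-01.
Adding +12 months to 2061-02-01 gives 2062-02-01.
Going back 1 day from 2062-02-01 reaches 2062-01-31 (last day of January, 31 days).

2062-01-31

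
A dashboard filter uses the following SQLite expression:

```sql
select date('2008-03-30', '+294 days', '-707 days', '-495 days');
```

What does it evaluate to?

Applying '+294 days' to 2008-03-30: counting 294 days forward gives 2009-01-18.
Applying '-707 days' to 2009-01-18: counting 707 days back gives 2007-02-11.
Applying '-495 days' to 2007-02-11: counting 495 days back gives 2005-10-04.

2005-10-04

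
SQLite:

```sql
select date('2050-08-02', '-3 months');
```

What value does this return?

Adding -3 months to 2050-08-02 gives 2050-05-02.

2050-05-02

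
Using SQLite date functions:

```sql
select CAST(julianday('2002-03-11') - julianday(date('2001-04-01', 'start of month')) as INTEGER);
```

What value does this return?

`start of month` rewinds 2001-04-01 to 2001-04-01.
29 days remain in April 2001 after the 1st (30 − 1).
Full months from May 2001 through February 2002 contribute their day counts.
Then 11 days into March 2002.
Total: 29 + 31 + 30 + 31 + 31 + 30 + 31 + 30 + 31 + 31 + 28 + 11 = 344.

344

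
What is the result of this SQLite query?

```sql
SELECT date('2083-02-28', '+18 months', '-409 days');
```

2083-07-16

Adding +18 months to 2083-02-28 gives 2084-08-28.
Applying '-409 days' to 2084-08-28: counting 409 days back gives 2083-07-16.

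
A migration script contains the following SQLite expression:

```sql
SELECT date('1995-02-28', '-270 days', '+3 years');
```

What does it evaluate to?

Applying '-270 days' to 1995-02-28: counting 270 days back gives 1994-06-03.
Adding +3 years to 1994-06-03 gives 1997-06-03.

1997-06-03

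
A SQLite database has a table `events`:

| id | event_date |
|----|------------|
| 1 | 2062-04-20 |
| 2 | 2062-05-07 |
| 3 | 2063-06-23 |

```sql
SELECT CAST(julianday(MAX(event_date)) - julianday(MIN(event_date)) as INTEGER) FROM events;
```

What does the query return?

429

MIN = 2062-04-20, MAX = 2063-06-23.
10 days remain in April 2062 after the 20th (30 − 20).
Full months from May 2062 through May 2063 contribute their day counts.
Then 23 days into June 2063.
Total: 10 + 31 + 30 + 31 + 31 + 30 + 31 + 30 + 31 + 31 + 28 + 31 + 30 + 31 + 23 = 429.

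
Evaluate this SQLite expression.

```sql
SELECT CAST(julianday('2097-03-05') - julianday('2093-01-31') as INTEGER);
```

0 days remain in January 2093 after the 31st (31 − 31).
Full months from February 2093 through February 2097 contribute their day counts.
Then 5 days into March 2097.
Total: 0 + 28 + 31 + 30 + 31 + 30 + 31 + 31 + 30 + 31 + 30 + 31 + 31 + 28 + 31 + 30 + 31 + 30 + 31 + 31 + 30 + 31 + 30 + 31 + 31 + 28 + 31 + 30 + 31 + 30 + 31 + 31 + 30 + 31 + 30 + 31 + 31 + 29 + 31 + 30 + 31 + 30 + 31 + 31 + 30 + 31 + 30 + 31 + 31 + 28 + 5 = 1494.

1494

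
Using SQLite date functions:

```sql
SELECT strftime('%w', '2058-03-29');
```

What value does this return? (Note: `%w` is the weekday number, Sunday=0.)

2058-03-29 is a Friday; with Sunday=0 that is 5.

5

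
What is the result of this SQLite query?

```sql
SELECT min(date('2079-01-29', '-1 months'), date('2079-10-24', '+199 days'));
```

date('2079-01-29', '-1 months') → 2078-12-29.
date('2079-10-24', '+199 days') → 2080-05-10.
Earlier of the two is 2078-12-29.

2078-12-29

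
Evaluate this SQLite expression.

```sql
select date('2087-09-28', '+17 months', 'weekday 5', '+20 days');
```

2089-03-24

Adding +17 months to 2087-09-28 gives 2089-02-28.
`weekday 5` advances to the next Friday; 2089-02-28 is a Monday, so it moves forward to 2089-03-04.
Advancing 20 more days within March lands on 2089-03-24.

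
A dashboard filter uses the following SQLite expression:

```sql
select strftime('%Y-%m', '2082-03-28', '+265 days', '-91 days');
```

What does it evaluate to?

2082-09

First apply '+265 days', '-91 days': 2082-03-28 → 2082-09-18.
`%Y-%m` extracts the year-month: 2082-09.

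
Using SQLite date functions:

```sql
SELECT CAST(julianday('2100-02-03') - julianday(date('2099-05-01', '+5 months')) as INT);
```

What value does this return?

Adding +5 months to 2099-05-01 gives 2099-10-01.
30 days remain in October 2099 after the 1st (31 − 1).
November 2099: 30 days.
December 2099: 31 days.
January 2100: 31 days.
Then 3 days into February 2100.
Total: 30 + 30 + 31 + 31 + 3 = 125.

125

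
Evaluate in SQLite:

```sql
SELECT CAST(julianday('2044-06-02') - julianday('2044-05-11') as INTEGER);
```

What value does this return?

22

20 days remain in May 2044 after the 11th (31 − 11).
Then 2 days into June 2044.
Total: 20 + 2 = 22.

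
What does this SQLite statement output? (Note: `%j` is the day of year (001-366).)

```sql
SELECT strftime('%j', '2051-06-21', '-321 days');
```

216

First apply '-321 days': 2051-06-21 → 2050-08-04.
Day-of-year for 2050-08-04: days since 2050-01-01 inclusive = 216, zero-padded to 216.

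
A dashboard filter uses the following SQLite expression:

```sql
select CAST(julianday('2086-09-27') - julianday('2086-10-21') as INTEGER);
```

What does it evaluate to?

-24

3 days remain in September 2086 after the 27th (30 − 27).
Then 21 days into October 2086.
Total: 3 + 21 = 24.
The subtraction is earlier − later, so the result is −24 → -24.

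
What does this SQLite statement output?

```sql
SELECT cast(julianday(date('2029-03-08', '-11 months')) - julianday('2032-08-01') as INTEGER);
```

Adding -11 months to 2029-03-08 gives 2028-04-08.
22 days remain in April 2028 after the 8th (30 − 8).
Full months from May 2028 through July 2032 contribute their day counts.
Then 1 day into August 2032.
Total: 22 + 31 + 30 + 31 + 31 + 30 + 31 + 30 + 31 + 31 + 28 + 31 + 30 + 31 + 30 + 31 + 31 + 30 + 31 + 30 + 31 + 31 + 28 + 31 + 30 + 31 + 30 + 31 + 31 + 30 + 31 + 30 + 31 + 31 + 28 + 31 + 30 + 31 + 30 + 31 + 31 + 30 + 31 + 30 + 31 + 31 + 29 + 31 + 30 + 31 + 30 + 31 + 1 = 1576.
The subtraction is earlier − later, so the result is −1576 → -1576.

-1576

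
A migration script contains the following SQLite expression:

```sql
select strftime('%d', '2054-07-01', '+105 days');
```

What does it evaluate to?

First apply '+105 days': 2054-07-01 → 2054-10-14.
`%d` extracts the 2-digit day of month: 14.

14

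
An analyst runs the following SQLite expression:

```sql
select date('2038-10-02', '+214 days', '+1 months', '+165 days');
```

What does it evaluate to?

2039-11-16

Applying '+214 days' to 2038-10-02: counting 214 days forward gives 2039-05-04.
Adding +1 month to 2039-05-04 gives 2039-06-04.
Applying '+165 days' to 2039-06-04: counting 165 days forward gives 2039-11-16.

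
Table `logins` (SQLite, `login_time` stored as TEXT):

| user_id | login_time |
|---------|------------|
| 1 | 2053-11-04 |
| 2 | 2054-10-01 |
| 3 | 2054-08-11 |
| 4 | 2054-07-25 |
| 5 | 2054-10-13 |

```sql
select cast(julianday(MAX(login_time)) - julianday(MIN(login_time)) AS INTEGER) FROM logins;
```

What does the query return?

343

MIN = 2053-11-04, MAX = 2054-10-13.
26 days remain in November 2053 after the 4th (30 − 4).
Full months from December 2053 through September 2054 contribute their day counts.
Then 13 days into October 2054.
Total: 26 + 31 + 31 + 28 + 31 + 30 + 31 + 30 + 31 + 31 + 30 + 13 = 343.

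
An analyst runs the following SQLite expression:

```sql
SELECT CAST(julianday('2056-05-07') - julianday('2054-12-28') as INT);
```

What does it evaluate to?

3 days remain in December 2054 after the 28th (31 − 28).
Full months from January 2055 through April 2056 contribute their day counts.
Then 7 days into May 2056.
Total: 3 + 31 + 28 + 31 + 30 + 31 + 30 + 31 + 31 + 30 + 31 + 30 + 31 + 31 + 29 + 31 + 30 + 7 = 496.

496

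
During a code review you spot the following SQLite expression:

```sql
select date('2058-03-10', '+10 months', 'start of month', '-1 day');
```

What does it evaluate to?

Adding +10 months to 2058-03-10 gives 2059-01-10.
`start of month` rewinds 2059-01-10 to 2059-01-01.
Going back 1 day from 2059-01-01 reaches 2058-12-31 (last day of December, 31 days).

2058-12-31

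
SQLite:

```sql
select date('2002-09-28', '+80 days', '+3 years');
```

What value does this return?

Applying '+80 days' to 2002-09-28: counting 80 days forward gives 2002-12-17.
Adding +3 years to 2002-12-17 gives 2005-12-17.

2005-12-17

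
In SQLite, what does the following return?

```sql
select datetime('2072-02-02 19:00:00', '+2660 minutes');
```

2660 minutes = 44h 20m; +2660 minutes from 2072-02-02 19:00:00 is 2072-02-04 15:20:00 (crosses midnight).

2072-02-04 15:20:00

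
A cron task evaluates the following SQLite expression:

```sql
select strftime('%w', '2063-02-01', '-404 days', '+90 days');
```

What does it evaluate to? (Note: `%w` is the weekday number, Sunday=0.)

5

First apply '-404 days', '+90 days': 2063-02-01 → 2062-03-24.
2062-03-24 is a Friday; with Sunday=0 that is 5.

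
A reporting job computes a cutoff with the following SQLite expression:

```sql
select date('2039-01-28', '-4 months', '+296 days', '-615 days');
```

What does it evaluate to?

Adding -4 months to 2039-01-28 gives 2038-09-28.
Applying '+296 days' to 2038-09-28: counting 296 days forward gives 2039-07-21.
Applying '-615 days' to 2039-07-21: counting 615 days back gives 2037-11-13.

2037-11-13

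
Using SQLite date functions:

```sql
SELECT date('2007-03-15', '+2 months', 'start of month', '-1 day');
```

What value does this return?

2007-04-30

Adding +2 months to 2007-03-15 gives 2007-05-15.
`start of month` rewinds 2007-05-15 to 2007-05-01.
Going back 1 day from 2007-05-01 reaches 2007-04-30 (last day of April, 30 days).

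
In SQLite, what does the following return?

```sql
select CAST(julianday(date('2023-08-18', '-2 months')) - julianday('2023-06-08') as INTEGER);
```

10

Adding -2 months to 2023-08-18 gives 2023-06-18.
Both dates are in June 2023: 18 − 8 = 10.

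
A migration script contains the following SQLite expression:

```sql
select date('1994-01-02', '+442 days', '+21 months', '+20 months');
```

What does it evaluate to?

1998-08-20

Applying '+442 days' to 1994-01-02: counting 442 days forward gives 1995-03-20.
Adding +21 months to 1995-03-20 gives 1996-12-20.
Adding +20 months to 1996-12-20 gives 1998-08-20.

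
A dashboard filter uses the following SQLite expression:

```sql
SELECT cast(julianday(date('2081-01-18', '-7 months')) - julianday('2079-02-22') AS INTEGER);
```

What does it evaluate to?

Adding -7 months to 2081-01-18 gives 2080-06-18.
6 days remain in February 2079 after the 22nd (28 − 22).
Full months from March 2079 through May 2080 contribute their day counts.
Then 18 days into June 2080.
Total: 6 + 31 + 30 + 31 + 30 + 31 + 31 + 30 + 31 + 30 + 31 + 31 + 29 + 31 + 30 + 31 + 18 = 482.

482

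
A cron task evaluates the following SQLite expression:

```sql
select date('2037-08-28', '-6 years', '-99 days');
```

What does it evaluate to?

2031-05-21

Adding -6 years to 2037-08-28 gives 2031-08-28.
Applying '-99 days' to 2031-08-28: counting 99 days back gives 2031-05-21.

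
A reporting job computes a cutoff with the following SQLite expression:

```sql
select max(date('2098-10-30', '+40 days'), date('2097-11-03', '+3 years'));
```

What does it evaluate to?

date('2098-10-30', '+40 days') → 2098-12-09.
date('2097-11-03', '+3 years') → 2100-11-03.
Later of the two is 2100-11-03.

2100-11-03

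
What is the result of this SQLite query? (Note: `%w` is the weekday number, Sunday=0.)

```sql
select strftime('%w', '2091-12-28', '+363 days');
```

4

First apply '+363 days': 2091-12-28 → 2092-12-25.
2092-12-25 is a Thursday; with Sunday=0 that is 4.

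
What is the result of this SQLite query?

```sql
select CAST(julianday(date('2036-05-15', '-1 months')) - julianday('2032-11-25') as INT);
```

Adding -1 month to 2036-05-15 gives 2036-04-15.
5 days remain in November 2032 after the 25th (30 − 25).
Full months from December 2032 through March 2036 contribute their day counts.
Then 15 days into April 2036.
Total: 5 + 31 + 31 + 28 + 31 + 30 + 31 + 30 + 31 + 31 + 30 + 31 + 30 + 31 + 31 + 28 + 31 + 30 + 31 + 30 + 31 + 31 + 30 + 31 + 30 + 31 + 31 + 28 + 31 + 30 + 31 + 30 + 31 + 31 + 30 + 31 + 30 + 31 + 31 + 29 + 31 + 15 = 1237.

1237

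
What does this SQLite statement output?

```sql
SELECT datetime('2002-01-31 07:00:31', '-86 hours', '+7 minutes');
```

-86 hours from 2002-01-31 07:00:31 is 2002-01-27 17:00:31 (crosses midnight).
+7 minutes from 2002-01-27 17:00:31 is 2002-01-27 17:07:31.

2002-01-27 17:07:31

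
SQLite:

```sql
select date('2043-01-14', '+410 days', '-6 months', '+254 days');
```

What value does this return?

2044-05-08

Applying '+410 days' to 2043-01-14: counting 410 days forward gives 2044-02-28.
Adding -6 months to 2044-02-28 gives 2043-08-28.
Applying '+254 days' to 2043-08-28: counting 254 days forward gives 2044-05-08.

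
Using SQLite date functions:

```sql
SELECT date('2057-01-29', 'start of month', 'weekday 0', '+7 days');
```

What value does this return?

2057-01-14

`start of month` rewinds 2057-01-29 to 2057-01-01.
`weekday 0` advances to the next Sunday; 2057-01-01 is a Monday, so it moves forward to 2057-01-07.
Advancing 7 more days within January lands on 2057-01-14.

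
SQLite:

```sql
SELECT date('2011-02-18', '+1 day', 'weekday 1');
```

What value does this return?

Advancing 1 more day within February lands on 2011-02-19.
`weekday 1` advances to the next Monday; 2011-02-19 is a Saturday, so it moves forward to 2011-02-21.

2011-02-21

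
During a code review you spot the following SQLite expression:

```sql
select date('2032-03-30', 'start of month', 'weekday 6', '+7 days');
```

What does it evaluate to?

`start of month` rewinds 2032-03-30 to 2032-03-01.
`weekday 6` advances to the next Saturday; 2032-03-01 is a Monday, so it moves forward to 2032-03-06.
Advancing 7 more days within March lands on 2032-03-13.

2032-03-13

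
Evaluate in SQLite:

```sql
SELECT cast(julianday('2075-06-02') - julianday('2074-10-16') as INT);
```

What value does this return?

15 days remain in October 2074 after the 16th (31 − 16).
Full months from November 2074 through May 2075 contribute their day counts.
Then 2 days into June 2075.
Total: 15 + 30 + 31 + 31 + 28 + 31 + 30 + 31 + 2 = 229.

229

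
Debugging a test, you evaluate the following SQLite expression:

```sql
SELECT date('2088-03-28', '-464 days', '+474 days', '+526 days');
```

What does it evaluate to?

Applying '-464 days' to 2088-03-28: counting 464 days back gives 2086-12-20.
Applying '+474 days' to 2086-12-20: counting 474 days forward gives 2088-04-07.
Applying '+526 days' to 2088-04-07: counting 526 days forward gives 2089-09-15.

2089-09-15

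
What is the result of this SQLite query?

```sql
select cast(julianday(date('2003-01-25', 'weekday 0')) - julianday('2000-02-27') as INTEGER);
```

`weekday 0` advances to the next Sunday; 2003-01-25 is a Saturday, so it moves forward to 2003-01-26.
2 days remain in February 2000 after the 27th (29 − 27).
Full months from March 2000 through December 2002 contribute their day counts.
Then 26 days into January 2003.
Total: 2 + 31 + 30 + 31 + 30 + 31 + 31 + 30 + 31 + 30 + 31 + 31 + 28 + 31 + 30 + 31 + 30 + 31 + 31 + 30 + 31 + 30 + 31 + 31 + 28 + 31 + 30 + 31 + 30 + 31 + 31 + 30 + 31 + 30 + 31 + 26 = 1064.

1064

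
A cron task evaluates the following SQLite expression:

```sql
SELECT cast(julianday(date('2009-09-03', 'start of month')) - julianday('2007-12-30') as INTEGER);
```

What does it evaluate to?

611

`start of month` rewinds 2009-09-03 to 2009-09-01.
1 day remains in December 2007 after the 30th (31 − 30).
Full months from January 2008 through August 2009 contribute their day counts.
Then 1 day into September 2009.
Total: 1 + 31 + 29 + 31 + 30 + 31 + 30 + 31 + 31 + 30 + 31 + 30 + 31 + 31 + 28 + 31 + 30 + 31 + 30 + 31 + 31 + 1 = 611.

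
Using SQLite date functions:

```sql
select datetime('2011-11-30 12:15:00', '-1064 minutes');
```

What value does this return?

2011-11-29 18:31:00

1064 minutes = 17h 44m; -1064 minutes from 2011-11-30 12:15:00 is 2011-11-29 18:31:00 (crosses midnight).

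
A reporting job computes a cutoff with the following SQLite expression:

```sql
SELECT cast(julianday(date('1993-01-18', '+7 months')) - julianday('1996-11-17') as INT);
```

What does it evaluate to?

Adding +7 months to 1993-01-18 gives 1993-08-18.
13 days remain in August 1993 after the 18th (31 − 18).
Full months from September 1993 through October 1996 contribute their day counts.
Then 17 days into November 1996.
Total: 13 + 30 + 31 + 30 + 31 + 31 + 28 + 31 + 30 + 31 + 30 + 31 + 31 + 30 + 31 + 30 + 31 + 31 + 28 + 31 + 30 + 31 + 30 + 31 + 31 + 30 + 31 + 30 + 31 + 31 + 29 + 31 + 30 + 31 + 30 + 31 + 31 + 30 + 31 + 17 = 1187.
The subtraction is earlier − later, so the result is −1187 → -1187.

-1187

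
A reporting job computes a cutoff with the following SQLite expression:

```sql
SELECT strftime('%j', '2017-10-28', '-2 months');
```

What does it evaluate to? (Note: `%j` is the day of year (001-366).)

240

First apply '-2 months': 2017-10-28 → 2017-08-28.
Day-of-year for 2017-08-28: days since 2017-01-01 inclusive = 240, zero-padded to 240.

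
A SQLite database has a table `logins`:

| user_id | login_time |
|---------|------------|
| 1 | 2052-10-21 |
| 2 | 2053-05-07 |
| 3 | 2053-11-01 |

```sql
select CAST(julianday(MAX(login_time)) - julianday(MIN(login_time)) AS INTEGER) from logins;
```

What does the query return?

376

MIN = 2052-10-21, MAX = 2053-11-01.
10 days remain in October 2052 after the 21st (31 − 21).
Full months from November 2052 through October 2053 contribute their day counts.
Then 1 day into November 2053.
Total: 10 + 30 + 31 + 31 + 28 + 31 + 30 + 31 + 30 + 31 + 31 + 30 + 31 + 1 = 376.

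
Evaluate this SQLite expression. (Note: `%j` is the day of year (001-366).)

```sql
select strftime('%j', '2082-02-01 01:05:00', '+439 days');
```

First apply '+439 days': 2082-02-01 01:05:00 → 2083-04-16 01:05:00.
Day-of-year for 2083-04-16: days since 2083-01-01 inclusive = 106, zero-padded to 106.

106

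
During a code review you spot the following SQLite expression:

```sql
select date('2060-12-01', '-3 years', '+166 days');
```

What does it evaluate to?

Adding -3 years to 2060-12-01 gives 2057-12-01.
Applying '+166 days' to 2057-12-01: counting 166 days forward gives 2058-05-16.

2058-05-16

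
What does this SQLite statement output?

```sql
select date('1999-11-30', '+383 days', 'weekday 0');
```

Applying '+383 days' to 1999-11-30: counting 383 days forward gives 2000-12-17.
`weekday 0` advances to the next Sunday; 2000-12-17 is already a Sunday, so it stays at 2000-12-17.

2000-12-17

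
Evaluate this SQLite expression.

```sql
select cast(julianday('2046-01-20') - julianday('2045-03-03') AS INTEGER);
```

323

28 days remain in March 2045 after the 3rd (31 − 3).
Full months from April 2045 through December 2045 contribute their day counts.
Then 20 days into January 2046.
Total: 28 + 30 + 31 + 30 + 31 + 31 + 30 + 31 + 30 + 31 + 20 = 323.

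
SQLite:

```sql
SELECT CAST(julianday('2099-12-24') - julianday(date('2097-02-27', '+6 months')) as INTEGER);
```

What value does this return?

849

Adding +6 months to 2097-02-27 gives 2097-08-27.
4 days remain in August 2097 after the 27th (31 − 27).
Full months from September 2097 through November 2099 contribute their day counts.
Then 24 days into December 2099.
Total: 4 + 30 + 31 + 30 + 31 + 31 + 28 + 31 + 30 + 31 + 30 + 31 + 31 + 30 + 31 + 30 + 31 + 31 + 28 + 31 + 30 + 31 + 30 + 31 + 31 + 30 + 31 + 30 + 24 = 849.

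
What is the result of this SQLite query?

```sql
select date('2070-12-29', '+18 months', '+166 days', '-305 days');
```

Adding +18 months to 2070-12-29 gives 2072-06-29.
Applying '+166 days' to 2072-06-29: counting 166 days forward gives 2072-12-12.
Applying '-305 days' to 2072-12-12: counting 305 days back gives 2072-02-11.

2072-02-11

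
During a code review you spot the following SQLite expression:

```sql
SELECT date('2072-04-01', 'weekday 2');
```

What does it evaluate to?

`weekday 2` advances to the next Tuesday; 2072-04-01 is a Friday, so it moves forward to 2072-04-05.

2072-04-05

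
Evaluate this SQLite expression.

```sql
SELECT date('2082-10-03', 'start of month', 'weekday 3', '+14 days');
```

2082-10-21

`start of month` rewinds 2082-10-03 to 2082-10-01.
`weekday 3` advances to the next Wednesday; 2082-10-01 is a Thursday, so it moves forward to 2082-10-07.
Advancing 14 more days within October lands on 2082-10-21.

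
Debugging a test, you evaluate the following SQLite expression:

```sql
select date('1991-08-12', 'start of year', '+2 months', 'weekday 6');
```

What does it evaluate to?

1991-03-02

`start of year` rewinds 1991-08-12 to 1991-01-01.
Adding +2 months to 1991-01-01 gives 1991-03-01.
`weekday 6` advances to the next Saturday; 1991-03-01 is a Friday, so it moves forward to 1991-03-02.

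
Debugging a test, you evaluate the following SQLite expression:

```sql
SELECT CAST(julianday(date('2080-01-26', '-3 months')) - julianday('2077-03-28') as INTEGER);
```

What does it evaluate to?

942

Adding -3 months to 2080-01-26 gives 2079-10-26.
3 days remain in March 2077 after the 28th (31 − 28).
Full months from April 2077 through September 2079 contribute their day counts.
Then 26 days into October 2079.
Total: 3 + 30 + 31 + 30 + 31 + 31 + 30 + 31 + 30 + 31 + 31 + 28 + 31 + 30 + 31 + 30 + 31 + 31 + 30 + 31 + 30 + 31 + 31 + 28 + 31 + 30 + 31 + 30 + 31 + 31 + 30 + 26 = 942.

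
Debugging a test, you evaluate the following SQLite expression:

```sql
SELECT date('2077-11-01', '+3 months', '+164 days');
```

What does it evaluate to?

Adding +3 months to 2077-11-01 gives 2078-02-01.
Applying '+164 days' to 2078-02-01: counting 164 days forward gives 2078-07-15.

2078-07-15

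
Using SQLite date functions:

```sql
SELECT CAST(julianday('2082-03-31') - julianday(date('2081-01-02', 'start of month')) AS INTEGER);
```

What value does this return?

`start of month` rewinds 2081-01-02 to 2081-01-01.
30 days remain in January 2081 after the 1st (31 − 1).
Full months from February 2081 through February 2082 contribute their day counts.
Then 31 days into March 2082.
Total: 30 + 28 + 31 + 30 + 31 + 30 + 31 + 31 + 30 + 31 + 30 + 31 + 31 + 28 + 31 = 454.

454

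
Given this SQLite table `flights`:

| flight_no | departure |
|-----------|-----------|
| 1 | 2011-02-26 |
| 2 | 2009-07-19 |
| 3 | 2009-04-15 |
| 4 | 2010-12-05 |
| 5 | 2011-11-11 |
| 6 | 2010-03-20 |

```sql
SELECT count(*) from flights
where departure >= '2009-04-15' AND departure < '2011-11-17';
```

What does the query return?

6

Rows in [2009-04-15, 2011-11-17): 2011-02-26, 2009-07-19, 2009-04-15, 2010-12-05, 2011-11-11, 2010-03-20 → 6 rows.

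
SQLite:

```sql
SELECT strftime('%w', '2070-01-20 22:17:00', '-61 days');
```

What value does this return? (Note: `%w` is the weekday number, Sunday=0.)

3

First apply '-61 days': 2070-01-20 22:17:00 → 2069-11-20 22:17:00.
2069-11-20 is a Wednesday; with Sunday=0 that is 3.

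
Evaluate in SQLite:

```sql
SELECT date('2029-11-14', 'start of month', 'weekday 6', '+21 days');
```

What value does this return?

2029-11-24

`start of month` rewinds 2029-11-14 to 2029-11-01.
`weekday 6` advances to the next Saturday; 2029-11-01 is a Thursday, so it moves forward to 2029-11-03.
Advancing 21 more days within November lands on 2029-11-24.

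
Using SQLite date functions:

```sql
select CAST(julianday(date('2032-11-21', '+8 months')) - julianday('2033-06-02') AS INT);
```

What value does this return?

49

Adding +8 months to 2032-11-21 gives 2033-07-21.
28 days remain in June 2033 after the 2nd (30 − 2).
Then 21 days into July 2033.
Total: 28 + 21 = 49.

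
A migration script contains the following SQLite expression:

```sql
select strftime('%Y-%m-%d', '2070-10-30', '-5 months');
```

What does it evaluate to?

2070-05-30

First apply '-5 months': 2070-10-30 → 2070-05-30.
`%Y-%m-%d` extracts the ISO date: 2070-05-30.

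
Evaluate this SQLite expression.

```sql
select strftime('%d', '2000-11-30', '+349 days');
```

First apply '+349 days': 2000-11-30 → 2001-11-14.
`%d` extracts the 2-digit day of month: 14.

14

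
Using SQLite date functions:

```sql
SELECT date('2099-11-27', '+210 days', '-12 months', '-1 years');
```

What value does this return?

2098-06-25

Applying '+210 days' to 2099-11-27: counting 210 days forward gives 2100-06-25.
Adding -12 months to 2100-06-25 gives 2099-06-25.
Adding -1 year to 2099-06-25 gives 2098-06-25.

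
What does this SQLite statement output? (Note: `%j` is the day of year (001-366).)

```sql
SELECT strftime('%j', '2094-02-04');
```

Day-of-year for 2094-02-04: days since 2094-01-01 inclusive = 35, zero-padded to 035.

035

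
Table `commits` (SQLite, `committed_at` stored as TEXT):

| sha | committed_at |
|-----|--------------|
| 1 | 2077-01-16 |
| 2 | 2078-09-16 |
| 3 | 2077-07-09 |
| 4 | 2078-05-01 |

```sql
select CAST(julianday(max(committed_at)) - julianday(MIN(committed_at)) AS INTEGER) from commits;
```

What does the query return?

608

MIN = 2077-01-16, MAX = 2078-09-16.
15 days remain in January 2077 after the 16th (31 − 16).
Full months from February 2077 through August 2078 contribute their day counts.
Then 16 days into September 2078.
Total: 15 + 28 + 31 + 30 + 31 + 30 + 31 + 31 + 30 + 31 + 30 + 31 + 31 + 28 + 31 + 30 + 31 + 30 + 31 + 31 + 16 = 608.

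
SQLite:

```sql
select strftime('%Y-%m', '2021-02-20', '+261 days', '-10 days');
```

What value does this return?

First apply '+261 days', '-10 days': 2021-02-20 → 2021-10-29.
`%Y-%m` extracts the year-month: 2021-10.

2021-10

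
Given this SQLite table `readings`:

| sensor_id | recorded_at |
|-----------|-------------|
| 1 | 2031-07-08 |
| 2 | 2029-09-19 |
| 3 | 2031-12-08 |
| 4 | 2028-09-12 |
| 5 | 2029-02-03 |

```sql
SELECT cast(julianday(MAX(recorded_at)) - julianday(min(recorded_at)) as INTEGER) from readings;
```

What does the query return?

MIN = 2028-09-12, MAX = 2031-12-08.
18 days remain in September 2028 after the 12th (30 − 12).
Full months from October 2028 through November 2031 contribute their day counts.
Then 8 days into December 2031.
Total: 18 + 31 + 30 + 31 + 31 + 28 + 31 + 30 + 31 + 30 + 31 + 31 + 30 + 31 + 30 + 31 + 31 + 28 + 31 + 30 + 31 + 30 + 31 + 31 + 30 + 31 + 30 + 31 + 31 + 28 + 31 + 30 + 31 + 30 + 31 + 31 + 30 + 31 + 30 + 8 = 1182.

1182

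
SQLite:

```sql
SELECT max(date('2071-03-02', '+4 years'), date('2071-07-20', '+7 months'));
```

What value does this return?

2075-03-02

date('2071-03-02', '+4 years') → 2075-03-02.
date('2071-07-20', '+7 months') → 2072-02-20.
Later of the two is 2075-03-02.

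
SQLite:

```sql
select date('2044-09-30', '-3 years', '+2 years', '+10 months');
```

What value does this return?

Adding -3 years to 2044-09-30 gives 2041-09-30.
Adding +2 years to 2041-09-30 gives 2043-09-30.
Adding +10 months to 2043-09-30 gives 2044-07-30.

2044-07-30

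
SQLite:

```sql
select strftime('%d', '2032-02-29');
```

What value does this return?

29

`%d` extracts the 2-digit day of month: 29.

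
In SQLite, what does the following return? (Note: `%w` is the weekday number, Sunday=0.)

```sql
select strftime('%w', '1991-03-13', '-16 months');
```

1

First apply '-16 months': 1991-03-13 → 1989-11-13.
1989-11-13 is a Monday; with Sunday=0 that is 1.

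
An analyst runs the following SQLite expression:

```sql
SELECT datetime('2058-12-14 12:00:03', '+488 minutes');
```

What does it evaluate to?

488 minutes = 8h 8m; +488 minutes from 2058-12-14 12:00:03 is 2058-12-14 20:08:03.

2058-12-14 20:08:03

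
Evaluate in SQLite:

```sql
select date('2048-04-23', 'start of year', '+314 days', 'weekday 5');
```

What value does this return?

2048-11-13

`start of year` rewinds 2048-04-23 to 2048-01-01.
Applying '+314 days' to 2048-01-01: counting 314 days forward gives 2048-11-10.
`weekday 5` advances to the next Friday; 2048-11-10 is a Tuesday, so it moves forward to 2048-11-13.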